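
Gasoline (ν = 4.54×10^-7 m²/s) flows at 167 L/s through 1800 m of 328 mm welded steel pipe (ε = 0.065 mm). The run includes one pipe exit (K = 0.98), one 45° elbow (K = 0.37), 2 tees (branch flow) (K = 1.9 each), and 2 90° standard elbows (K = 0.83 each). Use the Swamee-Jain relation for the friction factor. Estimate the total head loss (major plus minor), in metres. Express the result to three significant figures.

V = 4Q/(πD²) = 1.976 m/s; V²/2g = 0.1991 m
Re = 1.43×10^6, ε/D = 1.98×10^-4 → f = 0.01449 (Swamee-Jain)
Major: h_f = f(L/D)·V²/2g = 0.01449·5488·0.1991 = 15.83 m
Minor: ΣK = 6.81; h_m = ΣK·V²/2g = 1.356 m
Total H_L = 15.83 + 1.356 = 17.19 m

H_L ≈ 17.2 m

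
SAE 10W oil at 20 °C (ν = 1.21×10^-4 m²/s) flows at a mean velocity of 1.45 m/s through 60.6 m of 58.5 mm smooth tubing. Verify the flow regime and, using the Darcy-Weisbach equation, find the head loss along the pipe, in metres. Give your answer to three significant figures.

h_f ≈ 10.1 m

Re = VD/ν = 1.45·0.05850/1.21×10^-4 = 701 → laminar (Re < 2300)
f = 64/Re = 0.09129
h_f = f(L/D)V²/(2g) = 0.09129·(60.6/0.05850)·1.45²/(2·9.81) = 10.13 m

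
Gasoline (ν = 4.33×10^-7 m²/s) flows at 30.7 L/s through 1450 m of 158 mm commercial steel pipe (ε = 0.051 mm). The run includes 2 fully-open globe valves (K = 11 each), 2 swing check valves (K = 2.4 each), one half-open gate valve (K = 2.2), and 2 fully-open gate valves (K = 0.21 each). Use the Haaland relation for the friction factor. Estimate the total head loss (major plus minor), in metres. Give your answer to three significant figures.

H_L ≈ 22.3 m

V = 4Q/(πD²) = 1.566 m/s; V²/2g = 0.1250 m
Re = 5.71×10^5, ε/D = 3.23×10^-4 → f = 0.01621 (Haaland)
Major: h_f = f(L/D)·V²/2g = 0.01621·9177·0.1250 = 18.59 m
Minor: ΣK = 29.4; h_m = ΣK·V²/2g = 3.676 m
Total H_L = 18.59 + 3.676 = 22.26 m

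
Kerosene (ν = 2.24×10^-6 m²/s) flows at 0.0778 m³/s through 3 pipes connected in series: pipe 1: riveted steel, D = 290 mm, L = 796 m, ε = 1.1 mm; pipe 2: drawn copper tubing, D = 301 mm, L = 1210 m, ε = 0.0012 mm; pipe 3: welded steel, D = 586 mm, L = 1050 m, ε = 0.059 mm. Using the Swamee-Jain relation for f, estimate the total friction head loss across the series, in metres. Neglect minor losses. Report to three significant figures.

Pipe 1: V = 1.178 m/s, Re = 1.52×10^5, ε/D = 0.00379, f = 0.02893, h_1 = f(L/D)V²/2g = 5.615 m
Pipe 2: V = 1.093 m/s, Re = 1.47×10^5, ε/D = 3.99×10^-6, f = 0.01654, h_2 = f(L/D)V²/2g = 4.051 m
Pipe 3: V = 0.2885 m/s, Re = 7.55×10^4, ε/D = 1.01×10^-4, f = 0.01947, h_3 = f(L/D)V²/2g = 0.1480 m
Series → Q common, losses add: H = Σh = 9.814 m

H ≈ 9.81 m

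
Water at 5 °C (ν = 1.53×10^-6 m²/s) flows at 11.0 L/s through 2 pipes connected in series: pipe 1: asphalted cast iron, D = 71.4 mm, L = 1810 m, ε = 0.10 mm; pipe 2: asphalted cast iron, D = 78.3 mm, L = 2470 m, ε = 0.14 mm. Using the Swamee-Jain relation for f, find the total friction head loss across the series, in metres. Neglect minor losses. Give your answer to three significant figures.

Pipe 1: V = 2.747 m/s, Re = 1.28×10^5, ε/D = 0.00140, f = 0.02322, h_1 = f(L/D)V²/2g = 226.5 m
Pipe 2: V = 2.284 m/s, Re = 1.17×10^5, ε/D = 0.00179, f = 0.02452, h_2 = f(L/D)V²/2g = 205.7 m
Series → Q common, losses add: H = Σh = 432.2 m

H ≈ 432 m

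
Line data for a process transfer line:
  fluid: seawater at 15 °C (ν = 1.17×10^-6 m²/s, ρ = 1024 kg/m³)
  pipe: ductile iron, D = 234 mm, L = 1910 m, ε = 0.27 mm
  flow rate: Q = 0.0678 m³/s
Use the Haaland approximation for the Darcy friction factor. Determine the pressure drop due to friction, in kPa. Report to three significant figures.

Δp ≈ 219 kPa

V = 4Q/(πD²) = 4·0.0678/(π·0.234²) = 1.577 m/s
Re = VD/ν = 1.577·0.234/1.17×10^-6 = 3.15×10^5 → turbulent
ε/D = 0.27/234 = 0.00115
Haaland: f = 0.02111
h_f = f(L/D)V²/(2g) = 0.02111·(1910/0.234)·1.577²/(2·9.81) = 21.83 m
Δp = ρg·h_f = 1024·9.81·21.83 = 219.3 kPa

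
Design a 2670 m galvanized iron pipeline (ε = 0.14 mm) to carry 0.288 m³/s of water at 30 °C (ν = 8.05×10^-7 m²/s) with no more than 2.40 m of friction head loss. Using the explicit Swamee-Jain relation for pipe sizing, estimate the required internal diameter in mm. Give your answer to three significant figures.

D ≈ 659 mm

Swamee-Jain (Type III): D = 0.66·[ε^1.25·(LQ²/(gh_f))^4.75 + ν·Q^9.4·(L/(gh_f))^5.2]^0.04
LQ²/(gh_f) = 9.406; L/(gh_f) = 113.4
Term 1 = ε^1.25·(…)^4.75 = 0.640; Term 2 = ν·Q^9.4·(…)^5.2 = 0.322
D = 0.66·(0.640 + 0.322)^0.04 = 0.6590 m = 659 mm
Check: V = 0.844 m/s, Re = 6.91×10^5, f = 0.01525, h_f = 2.24 m ≈ 2.40 m ✓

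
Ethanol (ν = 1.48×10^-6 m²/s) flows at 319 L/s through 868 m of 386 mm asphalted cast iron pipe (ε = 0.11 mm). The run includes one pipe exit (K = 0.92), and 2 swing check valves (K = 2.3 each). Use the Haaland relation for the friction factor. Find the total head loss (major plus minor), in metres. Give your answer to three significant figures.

H_L ≈ 15.5 m

V = 4Q/(πD²) = 2.726 m/s; V²/2g = 0.3788 m
Re = 7.11×10^5, ε/D = 2.85×10^-4 → f = 0.01570 (Haaland)
Major: h_f = f(L/D)·V²/2g = 0.01570·2249·0.3788 = 13.38 m
Minor: ΣK = 5.52; h_m = ΣK·V²/2g = 2.091 m
Total H_L = 13.38 + 2.091 = 15.47 m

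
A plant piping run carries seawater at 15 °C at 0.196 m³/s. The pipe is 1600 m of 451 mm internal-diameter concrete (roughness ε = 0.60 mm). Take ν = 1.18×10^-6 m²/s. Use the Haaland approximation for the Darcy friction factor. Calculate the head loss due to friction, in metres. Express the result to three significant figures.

V = 4Q/(πD²) = 4·0.196/(π·0.451²) = 1.227 m/s
Re = VD/ν = 1.227·0.451/1.18×10^-6 = 4.69×10^5 → turbulent
ε/D = 0.60/451 = 0.00133
Haaland: f = 0.02157
h_f = f(L/D)V²/(2g) = 0.02157·(1600/0.451)·1.227²/(2·9.81) = 5.872 m

h_f ≈ 5.87 m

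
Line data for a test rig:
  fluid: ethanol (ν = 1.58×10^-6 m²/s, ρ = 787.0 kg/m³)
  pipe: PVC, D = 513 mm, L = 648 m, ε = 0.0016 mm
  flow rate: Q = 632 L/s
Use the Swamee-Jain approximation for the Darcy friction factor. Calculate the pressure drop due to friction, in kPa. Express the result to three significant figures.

V = 4Q/(πD²) = 4·0.632/(π·0.513²) = 3.058 m/s
Re = VD/ν = 3.058·0.513/1.58×10^-6 = 9.93×10^5 → turbulent
ε/D = 0.0016/513 = 3.12×10^-6
Swamee-Jain: f = 0.01170
h_f = f(L/D)V²/(2g) = 0.01170·(648/0.513)·3.058²/(2·9.81) = 7.042 m
Δp = ρg·h_f = 787.0·9.81·7.042 = 54.37 kPa

Δp ≈ 54.4 kPa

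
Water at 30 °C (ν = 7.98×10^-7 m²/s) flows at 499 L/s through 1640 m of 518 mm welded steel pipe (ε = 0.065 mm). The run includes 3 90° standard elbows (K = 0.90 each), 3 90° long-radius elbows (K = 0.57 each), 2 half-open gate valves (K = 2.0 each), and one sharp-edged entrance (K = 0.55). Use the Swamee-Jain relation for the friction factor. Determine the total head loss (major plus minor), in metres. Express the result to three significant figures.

H_L ≈ 14.8 m

V = 4Q/(πD²) = 2.368 m/s; V²/2g = 0.2858 m
Re = 1.54×10^6, ε/D = 1.25×10^-4 → f = 0.01348 (Swamee-Jain)
Major: h_f = f(L/D)·V²/2g = 0.01348·3166·0.2858 = 12.20 m
Minor: ΣK = 8.96; h_m = ΣK·V²/2g = 2.560 m
Total H_L = 12.20 + 2.560 = 14.76 m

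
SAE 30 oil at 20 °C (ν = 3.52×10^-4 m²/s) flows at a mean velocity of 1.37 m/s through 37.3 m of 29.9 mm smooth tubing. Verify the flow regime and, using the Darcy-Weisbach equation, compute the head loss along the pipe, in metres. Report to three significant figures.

h_f ≈ 65.6 m

Re = VD/ν = 1.37·0.02990/3.52×10^-4 = 116 → laminar (Re < 2300)
f = 64/Re = 0.5500
h_f = f(L/D)V²/(2g) = 0.5500·(37.3/0.02990)·1.37²/(2·9.81) = 65.63 m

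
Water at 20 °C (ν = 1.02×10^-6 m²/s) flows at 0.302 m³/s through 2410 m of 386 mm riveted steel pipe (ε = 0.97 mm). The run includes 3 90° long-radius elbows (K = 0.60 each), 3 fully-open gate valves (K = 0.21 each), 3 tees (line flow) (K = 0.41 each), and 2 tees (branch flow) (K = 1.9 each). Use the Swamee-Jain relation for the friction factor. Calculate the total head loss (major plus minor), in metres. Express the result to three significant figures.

V = 4Q/(πD²) = 2.581 m/s; V²/2g = 0.3395 m
Re = 9.77×10^5, ε/D = 0.00251 → f = 0.02514 (Swamee-Jain)
Major: h_f = f(L/D)·V²/2g = 0.02514·6244·0.3395 = 53.29 m
Minor: ΣK = 7.46; h_m = ΣK·V²/2g = 2.532 m
Total H_L = 53.29 + 2.532 = 55.82 m

H_L ≈ 55.8 m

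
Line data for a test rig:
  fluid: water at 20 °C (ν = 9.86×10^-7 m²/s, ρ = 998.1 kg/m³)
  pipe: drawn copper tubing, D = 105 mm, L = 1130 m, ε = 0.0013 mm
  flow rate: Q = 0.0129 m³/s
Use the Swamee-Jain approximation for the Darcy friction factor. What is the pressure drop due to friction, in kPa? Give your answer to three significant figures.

Δp ≈ 195 kPa

V = 4Q/(πD²) = 4·0.0129/(π·0.105²) = 1.490 m/s
Re = VD/ν = 1.490·0.105/9.86×10^-7 = 1.59×10^5 → turbulent
ε/D = 0.0013/105 = 1.24×10^-5
Swamee-Jain: f = 0.01636
h_f = f(L/D)V²/(2g) = 0.01636·(1130/0.105)·1.490²/(2·9.81) = 19.91 m
Δp = ρg·h_f = 998.1·9.81·19.91 = 195.0 kPa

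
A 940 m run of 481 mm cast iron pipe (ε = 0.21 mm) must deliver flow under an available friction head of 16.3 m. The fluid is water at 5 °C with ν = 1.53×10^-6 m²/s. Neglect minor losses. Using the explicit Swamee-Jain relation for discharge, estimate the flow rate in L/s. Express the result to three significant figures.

Q ≈ 568 L/s

Swamee-Jain (Type II): Q = -0.965·√(gD⁵h_f/L)·ln[ε/(3.7D) + √(3.17ν²L/(gD³h_f))]
√(gD⁵h_f/L) = √(9.81·0.481⁵·16.3/940) = 0.06618
ε/(3.7D) = 1.18×10^-4; √(3.17ν²L/(gD³h_f)) = 1.98×10^-5
Q = -0.965·0.06618·ln(1.378×10^-4) = 0.5677 m³/s
Check: V = 3.12 m/s, Re = 9.82×10^5, f = 0.01687, h_f = 16.4 m ≈ 16.3 m ✓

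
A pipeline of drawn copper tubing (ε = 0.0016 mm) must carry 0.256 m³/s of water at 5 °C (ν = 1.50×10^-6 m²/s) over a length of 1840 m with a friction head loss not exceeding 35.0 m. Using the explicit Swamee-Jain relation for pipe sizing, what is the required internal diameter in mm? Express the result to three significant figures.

D ≈ 328 mm

Swamee-Jain (Type III): D = 0.66·[ε^1.25·(LQ²/(gh_f))^4.75 + ν·Q^9.4·(L/(gh_f))^5.2]^0.04
LQ²/(gh_f) = 0.3512; L/(gh_f) = 5.359
Term 1 = ε^1.25·(…)^4.75 = 3.95×10^-10; Term 2 = ν·Q^9.4·(…)^5.2 = 2.54×10^-8
D = 0.66·(3.95×10^-10 + 2.54×10^-8)^0.04 = 0.3281 m = 328 mm
Check: V = 3.03 m/s, Re = 6.62×10^5, f = 0.01255, h_f = 32.9 m ≈ 35.0 m ✓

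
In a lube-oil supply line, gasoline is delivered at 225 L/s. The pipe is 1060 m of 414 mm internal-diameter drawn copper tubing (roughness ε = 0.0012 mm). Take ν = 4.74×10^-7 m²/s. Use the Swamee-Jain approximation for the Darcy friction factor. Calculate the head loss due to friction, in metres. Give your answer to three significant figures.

h_f ≈ 4.01 m

V = 4Q/(πD²) = 4·0.225/(π·0.414²) = 1.671 m/s
Re = VD/ν = 1.671·0.414/4.74×10^-7 = 1.46×10^6 → turbulent
ε/D = 0.0012/414 = 2.90×10^-6
Swamee-Jain: f = 0.01099
h_f = f(L/D)V²/(2g) = 0.01099·(1060/0.414)·1.671²/(2·9.81) = 4.008 m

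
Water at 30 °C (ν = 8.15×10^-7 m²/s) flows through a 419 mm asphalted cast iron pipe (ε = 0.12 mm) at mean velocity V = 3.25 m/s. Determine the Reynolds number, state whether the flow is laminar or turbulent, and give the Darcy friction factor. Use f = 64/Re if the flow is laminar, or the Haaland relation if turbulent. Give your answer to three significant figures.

Re ≈ 1.67×10^6; turbulent; f ≈ 0.0152

Re = VD/ν = 3.250·0.419/8.15×10^-7 = 1.67×10^6
Re > 4000 → turbulent; ε/D = 2.86×10^-4
Haaland: f = 0.01523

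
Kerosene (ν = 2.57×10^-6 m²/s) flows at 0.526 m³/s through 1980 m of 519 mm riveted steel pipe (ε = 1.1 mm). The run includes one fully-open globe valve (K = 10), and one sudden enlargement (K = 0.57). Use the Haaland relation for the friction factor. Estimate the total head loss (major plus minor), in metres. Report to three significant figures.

H_L ≈ 32.4 m

V = 4Q/(πD²) = 2.486 m/s; V²/2g = 0.3151 m
Re = 5.02×10^5, ε/D = 0.00212 → f = 0.02414 (Haaland)
Major: h_f = f(L/D)·V²/2g = 0.02414·3815·0.3151 = 29.02 m
Minor: ΣK = 10.6; h_m = ΣK·V²/2g = 3.330 m
Total H_L = 29.02 + 3.330 = 32.35 m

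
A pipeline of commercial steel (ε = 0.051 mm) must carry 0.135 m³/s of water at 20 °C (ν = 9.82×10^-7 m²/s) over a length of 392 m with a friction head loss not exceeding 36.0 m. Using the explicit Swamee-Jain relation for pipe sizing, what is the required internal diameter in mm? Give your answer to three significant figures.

D ≈ 194 mm

Swamee-Jain (Type III): D = 0.66·[ε^1.25·(LQ²/(gh_f))^4.75 + ν·Q^9.4·(L/(gh_f))^5.2]^0.04
LQ²/(gh_f) = 0.02023; L/(gh_f) = 1.110
Term 1 = ε^1.25·(…)^4.75 = 3.87×10^-14; Term 2 = ν·Q^9.4·(…)^5.2 = 1.13×10^-14
D = 0.66·(3.87×10^-14 + 1.13×10^-14)^0.04 = 0.1939 m = 194 mm
Check: V = 4.57 m/s, Re = 9.03×10^5, f = 0.01549, h_f = 33.4 m ≈ 36.0 m ✓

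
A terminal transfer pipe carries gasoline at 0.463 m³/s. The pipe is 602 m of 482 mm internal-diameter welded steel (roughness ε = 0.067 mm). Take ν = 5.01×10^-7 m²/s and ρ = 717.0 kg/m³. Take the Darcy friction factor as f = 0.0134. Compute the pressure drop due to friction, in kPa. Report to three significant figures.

Δp ≈ 38.6 kPa

V = 4Q/(πD²) = 4·0.463/(π·0.482²) = 2.537 m/s
h_f = f(L/D)V²/(2g) = 0.01340·(602/0.482)·2.537²/(2·9.81) = 5.492 m
Δp = ρg·h_f = 717.0·9.81·5.492 = 38.63 kPa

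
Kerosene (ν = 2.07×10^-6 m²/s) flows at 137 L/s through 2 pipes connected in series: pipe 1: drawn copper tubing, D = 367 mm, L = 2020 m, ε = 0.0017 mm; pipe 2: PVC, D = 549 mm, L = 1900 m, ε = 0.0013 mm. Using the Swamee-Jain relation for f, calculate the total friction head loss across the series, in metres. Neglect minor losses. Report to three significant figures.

H ≈ 8.11 m

Pipe 1: V = 1.295 m/s, Re = 2.30×10^5, ε/D = 4.63×10^-6, f = 0.01517, h_1 = f(L/D)V²/2g = 7.137 m
Pipe 2: V = 0.5787 m/s, Re = 1.53×10^5, ε/D = 2.37×10^-6, f = 0.01638, h_2 = f(L/D)V²/2g = 0.9680 m
Series → Q common, losses add: H = Σh = 8.105 m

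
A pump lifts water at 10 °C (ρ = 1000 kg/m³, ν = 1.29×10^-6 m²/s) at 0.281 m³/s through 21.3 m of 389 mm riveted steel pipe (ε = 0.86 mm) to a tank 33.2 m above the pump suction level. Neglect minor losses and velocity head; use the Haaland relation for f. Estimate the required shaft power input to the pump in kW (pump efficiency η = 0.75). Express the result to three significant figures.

V = 4Q/(πD²) = 2.364 m/s; Re = 7.13×10^5; ε/D = 0.00221; f = 0.02432
h_f = f(L/D)V²/2g = 0.3794 m
Total head H = z + h_f = 33.2 + 0.3794 = 33.58 m
P_hyd = ρgQH = 1000·9.81·0.281·33.58 = 92.57 kW
P_shaft = P_hyd/η = 92.57/0.75 = 123.4 kW

P_shaft ≈ 123 kW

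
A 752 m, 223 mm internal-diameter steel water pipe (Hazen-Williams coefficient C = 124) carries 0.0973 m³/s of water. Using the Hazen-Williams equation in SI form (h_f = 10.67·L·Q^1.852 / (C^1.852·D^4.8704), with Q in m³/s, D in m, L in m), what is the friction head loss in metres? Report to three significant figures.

h_f ≈ 21.3 m

h_f = 10.67·752·0.0973^1.852 / (124^1.852·0.223^4.8704) = 21.25 m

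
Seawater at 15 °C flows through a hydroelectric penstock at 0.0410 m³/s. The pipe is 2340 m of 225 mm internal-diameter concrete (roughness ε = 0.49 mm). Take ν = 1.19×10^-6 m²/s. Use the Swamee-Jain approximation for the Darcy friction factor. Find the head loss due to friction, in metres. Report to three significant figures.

h_f ≈ 14.1 m

V = 4Q/(πD²) = 4·0.0410/(π·0.225²) = 1.031 m/s
Re = VD/ν = 1.031·0.225/1.19×10^-6 = 1.95×10^5 → turbulent
ε/D = 0.49/225 = 0.00218
Swamee-Jain: f = 0.02500
h_f = f(L/D)V²/(2g) = 0.02500·(2340/0.225)·1.031²/(2·9.81) = 14.09 m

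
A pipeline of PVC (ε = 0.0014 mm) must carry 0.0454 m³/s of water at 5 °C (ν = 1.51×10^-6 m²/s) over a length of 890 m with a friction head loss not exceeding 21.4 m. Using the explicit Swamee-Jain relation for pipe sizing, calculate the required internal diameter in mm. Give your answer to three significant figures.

Swamee-Jain (Type III): D = 0.66·[ε^1.25·(LQ²/(gh_f))^4.75 + ν·Q^9.4·(L/(gh_f))^5.2]^0.04
LQ²/(gh_f) = 0.008738; L/(gh_f) = 4.239
Term 1 = ε^1.25·(…)^4.75 = 8.02×10^-18; Term 2 = ν·Q^9.4·(…)^5.2 = 6.57×10^-16
D = 0.66·(8.02×10^-18 + 6.57×10^-16)^0.04 = 0.1631 m = 163 mm
Check: V = 2.17 m/s, Re = 2.35×10^5, f = 0.01515, h_f = 19.9 m ≈ 21.4 m ✓

D ≈ 163 mm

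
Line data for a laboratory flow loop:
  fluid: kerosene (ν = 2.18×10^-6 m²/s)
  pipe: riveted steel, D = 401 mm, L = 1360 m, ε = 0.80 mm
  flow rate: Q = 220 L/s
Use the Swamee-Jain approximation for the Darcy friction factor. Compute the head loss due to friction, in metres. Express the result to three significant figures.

V = 4Q/(πD²) = 4·0.220/(π·0.401²) = 1.742 m/s
Re = VD/ν = 1.742·0.401/2.18×10^-6 = 3.20×10^5 → turbulent
ε/D = 0.80/401 = 0.00200
Swamee-Jain: f = 0.02411
h_f = f(L/D)V²/(2g) = 0.02411·(1360/0.401)·1.742²/(2·9.81) = 12.65 m

h_f ≈ 12.6 m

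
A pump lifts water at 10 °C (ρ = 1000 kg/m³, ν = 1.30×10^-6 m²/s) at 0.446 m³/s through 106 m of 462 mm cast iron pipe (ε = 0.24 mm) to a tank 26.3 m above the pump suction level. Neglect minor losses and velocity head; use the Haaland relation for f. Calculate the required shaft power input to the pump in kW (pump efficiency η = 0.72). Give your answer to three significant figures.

V = 4Q/(πD²) = 2.660 m/s; Re = 9.45×10^5; ε/D = 5.19×10^-4; f = 0.01733
h_f = f(L/D)V²/2g = 1.434 m
Total head H = z + h_f = 26.3 + 1.434 = 27.73 m
P_hyd = ρgQH = 1000·9.81·0.446·27.73 = 121.3 kW
P_shaft = P_hyd/η = 121.3/0.72 = 168.5 kW

P_shaft ≈ 169 kW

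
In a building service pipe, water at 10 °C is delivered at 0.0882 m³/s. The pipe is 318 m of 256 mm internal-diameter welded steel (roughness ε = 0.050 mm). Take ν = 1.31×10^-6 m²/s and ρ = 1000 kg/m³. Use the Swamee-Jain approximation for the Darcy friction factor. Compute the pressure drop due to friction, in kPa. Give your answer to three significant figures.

V = 4Q/(πD²) = 4·0.0882/(π·0.256²) = 1.714 m/s
Re = VD/ν = 1.714·0.256/1.31×10^-6 = 3.35×10^5 → turbulent
ε/D = 0.050/256 = 1.95×10^-4
Swamee-Jain: f = 0.01608
h_f = f(L/D)V²/(2g) = 0.01608·(318/0.256)·1.714²/(2·9.81) = 2.989 m
Δp = ρg·h_f = 1000·9.81·2.989 = 29.32 kPa

Δp ≈ 29.3 kPa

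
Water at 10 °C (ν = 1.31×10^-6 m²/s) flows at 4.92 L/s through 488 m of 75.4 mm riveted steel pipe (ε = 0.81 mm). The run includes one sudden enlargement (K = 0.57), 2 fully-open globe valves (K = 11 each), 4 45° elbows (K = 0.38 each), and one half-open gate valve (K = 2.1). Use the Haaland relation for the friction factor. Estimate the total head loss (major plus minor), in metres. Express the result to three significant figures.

V = 4Q/(πD²) = 1.102 m/s; V²/2g = 0.06188 m
Re = 6.34×10^4, ε/D = 0.0107 → f = 0.03976 (Haaland)
Major: h_f = f(L/D)·V²/2g = 0.03976·6472·0.06188 = 15.92 m
Minor: ΣK = 26.2; h_m = ΣK·V²/2g = 1.621 m
Total H_L = 15.92 + 1.621 = 17.54 m

H_L ≈ 17.5 m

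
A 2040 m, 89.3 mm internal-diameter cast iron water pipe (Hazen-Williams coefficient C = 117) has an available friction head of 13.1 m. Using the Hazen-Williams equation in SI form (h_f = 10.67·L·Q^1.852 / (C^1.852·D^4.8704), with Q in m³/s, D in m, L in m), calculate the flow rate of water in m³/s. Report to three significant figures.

Rearranging: Q = [h_f·C^1.852·D^4.8704 / (10.67·L)]^(1/1.852)
Q = [13.1·117^1.852·0.0893^4.8704 / (10.67·2040)]^0.540 = 0.003717 m³/s

Q ≈ 0.00372 m³/s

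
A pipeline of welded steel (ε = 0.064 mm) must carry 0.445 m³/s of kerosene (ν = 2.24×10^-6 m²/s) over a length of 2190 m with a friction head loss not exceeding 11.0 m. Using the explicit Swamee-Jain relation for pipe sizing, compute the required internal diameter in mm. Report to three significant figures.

D ≈ 551 mm

Swamee-Jain (Type III): D = 0.66·[ε^1.25·(LQ²/(gh_f))^4.75 + ν·Q^9.4·(L/(gh_f))^5.2]^0.04
LQ²/(gh_f) = 4.019; L/(gh_f) = 20.29
Term 1 = ε^1.25·(…)^4.75 = 0.00424; Term 2 = ν·Q^9.4·(…)^5.2 = 0.00697
D = 0.66·(0.00424 + 0.00697)^0.04 = 0.5515 m = 551 mm
Check: V = 1.86 m/s, Re = 4.59×10^5, f = 0.01479, h_f = 10.4 m ≈ 11.0 m ✓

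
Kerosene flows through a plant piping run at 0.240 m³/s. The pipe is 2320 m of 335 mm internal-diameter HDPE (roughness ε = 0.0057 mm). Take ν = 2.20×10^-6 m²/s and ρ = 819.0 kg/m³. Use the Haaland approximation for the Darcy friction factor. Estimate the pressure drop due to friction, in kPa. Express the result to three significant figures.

Δp ≈ 288 kPa

V = 4Q/(πD²) = 4·0.240/(π·0.335²) = 2.723 m/s
Re = VD/ν = 2.723·0.335/2.20×10^-6 = 4.15×10^5 → turbulent
ε/D = 0.0057/335 = 1.70×10^-5
Haaland: f = 0.01369
h_f = f(L/D)V²/(2g) = 0.01369·(2320/0.335)·2.723²/(2·9.81) = 35.82 m
Δp = ρg·h_f = 819.0·9.81·35.82 = 287.8 kPa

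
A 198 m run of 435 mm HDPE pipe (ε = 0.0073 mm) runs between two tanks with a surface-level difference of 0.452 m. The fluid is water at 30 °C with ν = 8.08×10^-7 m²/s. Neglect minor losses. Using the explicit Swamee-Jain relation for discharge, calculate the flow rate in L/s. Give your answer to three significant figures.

Q ≈ 183 L/s

Swamee-Jain (Type II): Q = -0.965·√(gD⁵h_f/L)·ln[ε/(3.7D) + √(3.17ν²L/(gD³h_f))]
√(gD⁵h_f/L) = √(9.81·0.435⁵·0.452/198) = 0.01868
ε/(3.7D) = 4.54×10^-6; √(3.17ν²L/(gD³h_f)) = 3.35×10^-5
Q = -0.965·0.01868·ln(3.804×10^-5) = 0.1834 m³/s
Check: V = 1.23 m/s, Re = 6.64×10^5, f = 0.01277, h_f = 0.451 m ≈ 0.452 m ✓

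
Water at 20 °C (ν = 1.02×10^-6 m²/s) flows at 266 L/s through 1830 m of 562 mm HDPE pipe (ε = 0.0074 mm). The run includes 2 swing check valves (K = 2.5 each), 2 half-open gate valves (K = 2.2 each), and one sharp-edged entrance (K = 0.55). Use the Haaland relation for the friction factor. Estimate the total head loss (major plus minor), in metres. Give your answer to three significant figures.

V = 4Q/(πD²) = 1.072 m/s; V²/2g = 0.05861 m
Re = 5.91×10^5, ε/D = 1.32×10^-5 → f = 0.01285 (Haaland)
Major: h_f = f(L/D)·V²/2g = 0.01285·3256·0.05861 = 2.453 m
Minor: ΣK = 9.95; h_m = ΣK·V²/2g = 0.5831 m
Total H_L = 2.453 + 0.5831 = 3.036 m

H_L ≈ 3.04 m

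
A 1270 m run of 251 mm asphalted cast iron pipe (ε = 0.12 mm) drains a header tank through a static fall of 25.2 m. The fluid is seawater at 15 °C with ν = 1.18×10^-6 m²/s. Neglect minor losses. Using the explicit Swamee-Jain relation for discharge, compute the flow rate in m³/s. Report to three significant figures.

Q ≈ 0.117 m³/s

Swamee-Jain (Type II): Q = -0.965·√(gD⁵h_f/L)·ln[ε/(3.7D) + √(3.17ν²L/(gD³h_f))]
√(gD⁵h_f/L) = √(9.81·0.251⁵·25.2/1270) = 0.01393
ε/(3.7D) = 1.29×10^-4; √(3.17ν²L/(gD³h_f)) = 3.79×10^-5
Q = -0.965·0.01393·ln(1.671×10^-4) = 0.1169 m³/s
Check: V = 2.36 m/s, Re = 5.02×10^5, f = 0.01763, h_f = 25.4 m ≈ 25.2 m ✓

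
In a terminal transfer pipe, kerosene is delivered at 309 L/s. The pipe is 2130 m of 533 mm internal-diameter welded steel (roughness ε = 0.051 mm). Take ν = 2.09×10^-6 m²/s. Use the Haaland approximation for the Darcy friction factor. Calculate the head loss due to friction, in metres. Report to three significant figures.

h_f ≈ 5.80 m

V = 4Q/(πD²) = 4·0.309/(π·0.533²) = 1.385 m/s
Re = VD/ν = 1.385·0.533/2.09×10^-6 = 3.53×10^5 → turbulent
ε/D = 0.051/533 = 9.57×10^-5
Haaland: f = 0.01485
h_f = f(L/D)V²/(2g) = 0.01485·(2130/0.533)·1.385²/(2·9.81) = 5.802 m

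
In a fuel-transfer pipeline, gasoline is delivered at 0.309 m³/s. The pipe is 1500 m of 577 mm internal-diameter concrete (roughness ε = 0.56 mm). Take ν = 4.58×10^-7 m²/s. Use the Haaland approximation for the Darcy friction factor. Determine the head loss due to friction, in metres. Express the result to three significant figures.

V = 4Q/(πD²) = 4·0.309/(π·0.577²) = 1.182 m/s
Re = VD/ν = 1.182·0.577/4.58×10^-7 = 1.49×10^6 → turbulent
ε/D = 0.56/577 = 9.71×10^-4
Haaland: f = 0.01972
h_f = f(L/D)V²/(2g) = 0.01972·(1500/0.577)·1.182²/(2·9.81) = 3.648 m

h_f ≈ 3.65 m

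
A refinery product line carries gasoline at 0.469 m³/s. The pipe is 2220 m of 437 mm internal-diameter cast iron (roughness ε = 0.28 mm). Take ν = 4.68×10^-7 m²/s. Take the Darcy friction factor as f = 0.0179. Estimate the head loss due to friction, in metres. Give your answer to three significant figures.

h_f ≈ 45.3 m

V = 4Q/(πD²) = 4·0.469/(π·0.437²) = 3.127 m/s
h_f = f(L/D)V²/(2g) = 0.01790·(2220/0.437)·3.127²/(2·9.81) = 45.32 m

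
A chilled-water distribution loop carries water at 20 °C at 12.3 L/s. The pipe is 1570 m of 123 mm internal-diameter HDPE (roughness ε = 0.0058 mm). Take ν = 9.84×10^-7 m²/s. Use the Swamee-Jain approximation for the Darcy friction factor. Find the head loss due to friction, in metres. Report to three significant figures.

h_f ≈ 12.0 m

V = 4Q/(πD²) = 4·0.0123/(π·0.123²) = 1.035 m/s
Re = VD/ν = 1.035·0.123/9.84×10^-7 = 1.29×10^5 → turbulent
ε/D = 0.0058/123 = 4.72×10^-5
Swamee-Jain: f = 0.01727
h_f = f(L/D)V²/(2g) = 0.01727·(1570/0.123)·1.035²/(2·9.81) = 12.04 m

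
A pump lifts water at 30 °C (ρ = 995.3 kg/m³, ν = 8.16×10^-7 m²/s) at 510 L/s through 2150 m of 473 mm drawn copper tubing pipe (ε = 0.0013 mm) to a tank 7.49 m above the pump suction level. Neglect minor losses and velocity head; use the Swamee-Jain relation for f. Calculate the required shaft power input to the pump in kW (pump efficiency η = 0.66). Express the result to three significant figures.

P_shaft ≈ 215 kW

V = 4Q/(πD²) = 2.902 m/s; Re = 1.68×10^6; ε/D = 2.75×10^-6; f = 0.01075
h_f = f(L/D)V²/2g = 20.98 m
Total head H = z + h_f = 7.49 + 20.98 = 28.47 m
P_hyd = ρgQH = 995.3·9.81·0.510·28.47 = 141.8 kW
P_shaft = P_hyd/η = 141.8/0.66 = 214.8 kW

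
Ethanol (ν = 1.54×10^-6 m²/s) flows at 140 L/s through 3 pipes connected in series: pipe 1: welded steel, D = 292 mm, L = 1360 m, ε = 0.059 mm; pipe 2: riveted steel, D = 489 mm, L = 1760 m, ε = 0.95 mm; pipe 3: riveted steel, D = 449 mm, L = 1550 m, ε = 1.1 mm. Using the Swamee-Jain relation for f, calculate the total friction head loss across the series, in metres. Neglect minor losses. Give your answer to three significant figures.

Pipe 1: V = 2.091 m/s, Re = 3.96×10^5, ε/D = 2.02×10^-4, f = 0.01586, h_1 = f(L/D)V²/2g = 16.46 m
Pipe 2: V = 0.7455 m/s, Re = 2.37×10^5, ε/D = 0.00194, f = 0.02418, h_2 = f(L/D)V²/2g = 2.465 m
Pipe 3: V = 0.8842 m/s, Re = 2.58×10^5, ε/D = 0.00245, f = 0.02550, h_3 = f(L/D)V²/2g = 3.508 m
Series → Q common, losses add: H = Σh = 22.43 m

H ≈ 22.4 m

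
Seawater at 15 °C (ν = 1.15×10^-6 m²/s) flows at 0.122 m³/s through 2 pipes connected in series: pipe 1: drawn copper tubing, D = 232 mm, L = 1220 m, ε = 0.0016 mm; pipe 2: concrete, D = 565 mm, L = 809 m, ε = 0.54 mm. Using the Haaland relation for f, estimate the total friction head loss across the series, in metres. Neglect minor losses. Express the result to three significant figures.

H ≈ 28.9 m

Pipe 1: V = 2.886 m/s, Re = 5.82×10^5, ε/D = 6.90×10^-6, f = 0.01280, h_1 = f(L/D)V²/2g = 28.57 m
Pipe 2: V = 0.4866 m/s, Re = 2.39×10^5, ε/D = 9.56×10^-4, f = 0.02054, h_2 = f(L/D)V²/2g = 0.3550 m
Series → Q common, losses add: H = Σh = 28.93 m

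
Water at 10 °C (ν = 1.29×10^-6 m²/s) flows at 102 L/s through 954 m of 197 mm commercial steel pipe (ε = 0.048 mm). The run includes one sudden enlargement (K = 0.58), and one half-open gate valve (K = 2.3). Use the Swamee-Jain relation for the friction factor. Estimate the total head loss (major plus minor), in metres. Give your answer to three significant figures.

V = 4Q/(πD²) = 3.346 m/s; V²/2g = 0.5708 m
Re = 5.11×10^5, ε/D = 2.44×10^-4 → f = 0.01588 (Swamee-Jain)
Major: h_f = f(L/D)·V²/2g = 0.01588·4843·0.5708 = 43.89 m
Minor: ΣK = 2.88; h_m = ΣK·V²/2g = 1.644 m
Total H_L = 43.89 + 1.644 = 45.53 m

H_L ≈ 45.5 m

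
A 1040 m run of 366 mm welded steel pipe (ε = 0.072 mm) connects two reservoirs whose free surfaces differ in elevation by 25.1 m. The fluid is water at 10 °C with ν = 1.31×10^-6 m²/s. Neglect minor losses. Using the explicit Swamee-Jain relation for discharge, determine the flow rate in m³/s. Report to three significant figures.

Swamee-Jain (Type II): Q = -0.965·√(gD⁵h_f/L)·ln[ε/(3.7D) + √(3.17ν²L/(gD³h_f))]
√(gD⁵h_f/L) = √(9.81·0.366⁵·25.1/1040) = 0.03943
ε/(3.7D) = 5.32×10^-5; √(3.17ν²L/(gD³h_f)) = 2.16×10^-5
Q = -0.965·0.03943·ln(7.482×10^-5) = 0.3615 m³/s
Check: V = 3.44 m/s, Re = 9.60×10^5, f = 0.01477, h_f = 25.3 m ≈ 25.1 m ✓

Q ≈ 0.362 m³/s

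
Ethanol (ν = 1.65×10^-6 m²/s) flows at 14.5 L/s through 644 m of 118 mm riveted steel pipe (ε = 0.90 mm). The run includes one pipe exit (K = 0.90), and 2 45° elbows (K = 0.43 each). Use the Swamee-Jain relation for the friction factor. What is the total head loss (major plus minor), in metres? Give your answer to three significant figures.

H_L ≈ 17.6 m

V = 4Q/(πD²) = 1.326 m/s; V²/2g = 0.08960 m
Re = 9.48×10^4, ε/D = 0.00763 → f = 0.03567 (Swamee-Jain)
Major: h_f = f(L/D)·V²/2g = 0.03567·5458·0.08960 = 17.44 m
Minor: ΣK = 1.76; h_m = ΣK·V²/2g = 0.1577 m
Total H_L = 17.44 + 0.1577 = 17.60 m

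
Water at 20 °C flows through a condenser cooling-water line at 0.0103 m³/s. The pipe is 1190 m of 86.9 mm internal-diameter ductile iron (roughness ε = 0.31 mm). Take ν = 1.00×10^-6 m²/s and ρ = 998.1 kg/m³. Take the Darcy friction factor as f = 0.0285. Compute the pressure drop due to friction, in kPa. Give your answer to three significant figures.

V = 4Q/(πD²) = 4·0.0103/(π·0.0869²) = 1.737 m/s
h_f = f(L/D)V²/(2g) = 0.02850·(1190/0.0869)·1.737²/(2·9.81) = 59.99 m
Δp = ρg·h_f = 998.1·9.81·59.99 = 587.4 kPa

Δp ≈ 587 kPa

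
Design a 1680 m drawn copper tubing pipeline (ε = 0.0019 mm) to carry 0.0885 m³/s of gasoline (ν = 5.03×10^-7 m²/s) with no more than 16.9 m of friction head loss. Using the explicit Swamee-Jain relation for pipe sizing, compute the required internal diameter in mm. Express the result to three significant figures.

Swamee-Jain (Type III): D = 0.66·[ε^1.25·(LQ²/(gh_f))^4.75 + ν·Q^9.4·(L/(gh_f))^5.2]^0.04
LQ²/(gh_f) = 0.07937; L/(gh_f) = 10.13
Term 1 = ε^1.25·(…)^4.75 = 4.19×10^-13; Term 2 = ν·Q^9.4·(…)^5.2 = 1.08×10^-11
D = 0.66·(4.19×10^-13 + 1.08×10^-11)^0.04 = 0.2407 m = 241 mm
Check: V = 1.94 m/s, Re = 9.31×10^5, f = 0.01194, h_f = 16.1 m ≈ 16.9 m ✓

D ≈ 241 mm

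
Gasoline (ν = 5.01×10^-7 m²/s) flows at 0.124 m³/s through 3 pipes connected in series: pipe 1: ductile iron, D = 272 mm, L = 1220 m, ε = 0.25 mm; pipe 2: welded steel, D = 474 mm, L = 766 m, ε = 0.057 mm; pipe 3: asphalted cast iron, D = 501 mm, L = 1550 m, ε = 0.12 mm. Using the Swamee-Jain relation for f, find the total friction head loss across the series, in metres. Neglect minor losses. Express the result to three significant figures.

H ≈ 22.0 m

Pipe 1: V = 2.134 m/s, Re = 1.16×10^6, ε/D = 9.19×10^-4, f = 0.01960, h_1 = f(L/D)V²/2g = 20.41 m
Pipe 2: V = 0.7027 m/s, Re = 6.65×10^5, ε/D = 1.20×10^-4, f = 0.01428, h_2 = f(L/D)V²/2g = 0.5809 m
Pipe 3: V = 0.6290 m/s, Re = 6.29×10^5, ε/D = 2.40×10^-4, f = 0.01561, h_3 = f(L/D)V²/2g = 0.9736 m
Series → Q common, losses add: H = Σh = 21.96 m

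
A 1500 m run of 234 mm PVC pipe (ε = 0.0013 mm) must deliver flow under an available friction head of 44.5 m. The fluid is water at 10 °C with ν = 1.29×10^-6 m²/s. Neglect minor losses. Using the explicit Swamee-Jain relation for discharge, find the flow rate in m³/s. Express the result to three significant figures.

Q ≈ 0.140 m³/s

Swamee-Jain (Type II): Q = -0.965·√(gD⁵h_f/L)·ln[ε/(3.7D) + √(3.17ν²L/(gD³h_f))]
√(gD⁵h_f/L) = √(9.81·0.234⁵·44.5/1500) = 0.01429
ε/(3.7D) = 1.50×10^-6; √(3.17ν²L/(gD³h_f)) = 3.76×10^-5
Q = -0.965·0.01429·ln(3.911×10^-5) = 0.1399 m³/s
Check: V = 3.25 m/s, Re = 5.90×10^5, f = 0.01281, h_f = 44.3 m ≈ 44.5 m ✓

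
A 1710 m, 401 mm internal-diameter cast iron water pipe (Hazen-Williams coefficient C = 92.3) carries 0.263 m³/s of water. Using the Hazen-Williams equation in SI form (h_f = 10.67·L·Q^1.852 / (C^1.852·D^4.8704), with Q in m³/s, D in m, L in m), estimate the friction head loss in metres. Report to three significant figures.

h_f = 10.67·1710·0.263^1.852 / (92.3^1.852·0.401^4.8704) = 30.21 m

h_f ≈ 30.2 m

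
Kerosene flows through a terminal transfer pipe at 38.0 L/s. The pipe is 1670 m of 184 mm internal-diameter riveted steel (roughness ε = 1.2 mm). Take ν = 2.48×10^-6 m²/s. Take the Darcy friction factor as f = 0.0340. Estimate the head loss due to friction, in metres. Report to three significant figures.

V = 4Q/(πD²) = 4·0.0380/(π·0.184²) = 1.429 m/s
h_f = f(L/D)V²/(2g) = 0.03400·(1670/0.184)·1.429²/(2·9.81) = 32.12 m

h_f ≈ 32.1 m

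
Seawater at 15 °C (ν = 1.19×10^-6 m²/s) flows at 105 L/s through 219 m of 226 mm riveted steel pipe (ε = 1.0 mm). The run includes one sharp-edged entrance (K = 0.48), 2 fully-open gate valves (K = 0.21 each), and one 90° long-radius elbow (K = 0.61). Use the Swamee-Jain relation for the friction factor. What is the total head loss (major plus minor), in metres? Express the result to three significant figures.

H_L ≈ 10.5 m

V = 4Q/(πD²) = 2.617 m/s; V²/2g = 0.3492 m
Re = 4.97×10^5, ε/D = 0.00442 → f = 0.02958 (Swamee-Jain)
Major: h_f = f(L/D)·V²/2g = 0.02958·969.0·0.3492 = 10.01 m
Minor: ΣK = 1.51; h_m = ΣK·V²/2g = 0.5273 m
Total H_L = 10.01 + 0.5273 = 10.54 m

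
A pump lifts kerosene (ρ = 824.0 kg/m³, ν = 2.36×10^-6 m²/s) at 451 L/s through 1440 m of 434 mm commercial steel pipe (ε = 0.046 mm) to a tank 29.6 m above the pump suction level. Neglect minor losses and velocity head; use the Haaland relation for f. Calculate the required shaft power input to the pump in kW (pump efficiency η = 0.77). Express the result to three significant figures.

V = 4Q/(πD²) = 3.049 m/s; Re = 5.61×10^5; ε/D = 1.06×10^-4; f = 0.01415
h_f = f(L/D)V²/2g = 22.24 m
Total head H = z + h_f = 29.6 + 22.24 = 51.84 m
P_hyd = ρgQH = 824.0·9.81·0.451·51.84 = 189.0 kW
P_shaft = P_hyd/η = 189.0/0.77 = 245.5 kW

P_shaft ≈ 245 kW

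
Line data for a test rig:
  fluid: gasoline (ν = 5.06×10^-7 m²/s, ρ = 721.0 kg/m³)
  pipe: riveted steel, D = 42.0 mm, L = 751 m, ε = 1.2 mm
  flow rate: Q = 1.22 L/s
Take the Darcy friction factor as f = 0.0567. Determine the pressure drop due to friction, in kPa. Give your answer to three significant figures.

Δp ≈ 283 kPa

V = 4Q/(πD²) = 4·0.00122/(π·0.0420²) = 0.8806 m/s
h_f = f(L/D)V²/(2g) = 0.05670·(751/0.0420)·0.8806²/(2·9.81) = 40.07 m
Δp = ρg·h_f = 721.0·9.81·40.07 = 283.4 kPa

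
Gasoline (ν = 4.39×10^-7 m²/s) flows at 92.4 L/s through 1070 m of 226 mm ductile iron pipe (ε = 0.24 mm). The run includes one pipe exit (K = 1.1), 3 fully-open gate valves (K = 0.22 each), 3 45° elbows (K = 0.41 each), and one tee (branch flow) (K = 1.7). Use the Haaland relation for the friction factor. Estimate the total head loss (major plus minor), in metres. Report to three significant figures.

H_L ≈ 27.1 m

V = 4Q/(πD²) = 2.303 m/s; V²/2g = 0.2704 m
Re = 1.19×10^6, ε/D = 0.00106 → f = 0.02018 (Haaland)
Major: h_f = f(L/D)·V²/2g = 0.02018·4735·0.2704 = 25.84 m
Minor: ΣK = 4.69; h_m = ΣK·V²/2g = 1.268 m
Total H_L = 25.84 + 1.268 = 27.11 m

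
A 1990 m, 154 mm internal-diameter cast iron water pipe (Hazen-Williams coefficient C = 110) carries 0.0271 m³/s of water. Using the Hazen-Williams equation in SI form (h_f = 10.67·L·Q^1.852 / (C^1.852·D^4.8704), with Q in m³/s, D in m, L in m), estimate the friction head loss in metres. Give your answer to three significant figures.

h_f ≈ 39.9 m

h_f = 10.67·1990·0.0271^1.852 / (110^1.852·0.154^4.8704) = 39.93 m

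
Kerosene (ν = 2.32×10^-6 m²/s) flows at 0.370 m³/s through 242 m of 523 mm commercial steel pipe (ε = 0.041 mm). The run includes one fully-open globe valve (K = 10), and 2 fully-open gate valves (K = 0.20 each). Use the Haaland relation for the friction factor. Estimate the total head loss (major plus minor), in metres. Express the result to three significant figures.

H_L ≈ 2.59 m

V = 4Q/(πD²) = 1.722 m/s; V²/2g = 0.1512 m
Re = 3.88×10^5, ε/D = 7.84×10^-5 → f = 0.01449 (Haaland)
Major: h_f = f(L/D)·V²/2g = 0.01449·462.7·0.1512 = 1.014 m
Minor: ΣK = 10.4; h_m = ΣK·V²/2g = 1.572 m
Total H_L = 1.014 + 1.572 = 2.586 m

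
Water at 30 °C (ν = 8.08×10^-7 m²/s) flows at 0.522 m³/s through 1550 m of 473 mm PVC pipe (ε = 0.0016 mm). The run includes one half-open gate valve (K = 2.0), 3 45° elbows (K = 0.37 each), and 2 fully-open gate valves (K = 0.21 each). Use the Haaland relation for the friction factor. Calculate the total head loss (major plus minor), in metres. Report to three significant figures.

H_L ≈ 17.3 m

V = 4Q/(πD²) = 2.971 m/s; V²/2g = 0.4498 m
Re = 1.74×10^6, ε/D = 3.38×10^-6 → f = 0.01066 (Haaland)
Major: h_f = f(L/D)·V²/2g = 0.01066·3277·0.4498 = 15.72 m
Minor: ΣK = 3.53; h_m = ΣK·V²/2g = 1.588 m
Total H_L = 15.72 + 1.588 = 17.30 m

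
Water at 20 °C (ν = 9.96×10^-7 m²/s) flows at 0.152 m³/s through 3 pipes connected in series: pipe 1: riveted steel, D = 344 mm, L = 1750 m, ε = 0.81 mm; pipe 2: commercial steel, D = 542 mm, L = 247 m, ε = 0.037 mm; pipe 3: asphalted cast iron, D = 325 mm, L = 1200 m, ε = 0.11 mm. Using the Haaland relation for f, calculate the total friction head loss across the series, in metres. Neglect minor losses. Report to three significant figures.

H ≈ 27.6 m

Pipe 1: V = 1.635 m/s, Re = 5.65×10^5, ε/D = 0.00235, f = 0.02478, h_1 = f(L/D)V²/2g = 17.18 m
Pipe 2: V = 0.6588 m/s, Re = 3.59×10^5, ε/D = 6.83×10^-5, f = 0.01455, h_2 = f(L/D)V²/2g = 0.1467 m
Pipe 3: V = 1.832 m/s, Re = 5.98×10^5, ε/D = 3.38×10^-4, f = 0.01629, h_3 = f(L/D)V²/2g = 10.29 m
Series → Q common, losses add: H = Σh = 27.62 m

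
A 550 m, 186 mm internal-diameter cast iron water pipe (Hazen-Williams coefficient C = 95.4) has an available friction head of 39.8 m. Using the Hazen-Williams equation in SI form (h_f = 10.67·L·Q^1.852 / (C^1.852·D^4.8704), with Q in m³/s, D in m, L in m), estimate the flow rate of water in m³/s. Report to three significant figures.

Rearranging: Q = [h_f·C^1.852·D^4.8704 / (10.67·L)]^(1/1.852)
Q = [39.8·95.4^1.852·0.186^4.8704 / (10.67·550)]^0.540 = 0.07719 m³/s

Q ≈ 0.0772 m³/s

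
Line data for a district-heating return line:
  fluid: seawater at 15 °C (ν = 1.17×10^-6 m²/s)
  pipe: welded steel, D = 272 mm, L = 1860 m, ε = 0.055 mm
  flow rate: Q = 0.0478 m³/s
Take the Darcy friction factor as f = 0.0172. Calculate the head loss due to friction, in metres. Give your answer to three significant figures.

V = 4Q/(πD²) = 4·0.0478/(π·0.272²) = 0.8226 m/s
h_f = f(L/D)V²/(2g) = 0.01720·(1860/0.272)·0.8226²/(2·9.81) = 4.057 m

h_f ≈ 4.06 m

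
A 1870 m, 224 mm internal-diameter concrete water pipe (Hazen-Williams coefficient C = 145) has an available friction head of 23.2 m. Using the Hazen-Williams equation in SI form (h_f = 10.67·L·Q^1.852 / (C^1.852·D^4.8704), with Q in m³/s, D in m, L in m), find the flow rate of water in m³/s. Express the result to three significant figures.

Rearranging: Q = [h_f·C^1.852·D^4.8704 / (10.67·L)]^(1/1.852)
Q = [23.2·145^1.852·0.224^4.8704 / (10.67·1870)]^0.540 = 0.07381 m³/s

Q ≈ 0.0738 m³/s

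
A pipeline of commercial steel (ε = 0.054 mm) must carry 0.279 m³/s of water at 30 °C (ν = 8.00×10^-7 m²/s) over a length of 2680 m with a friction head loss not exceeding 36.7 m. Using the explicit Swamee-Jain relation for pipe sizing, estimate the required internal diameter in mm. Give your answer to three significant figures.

D ≈ 370 mm

Swamee-Jain (Type III): D = 0.66·[ε^1.25·(LQ²/(gh_f))^4.75 + ν·Q^9.4·(L/(gh_f))^5.2]^0.04
LQ²/(gh_f) = 0.5794; L/(gh_f) = 7.444
Term 1 = ε^1.25·(…)^4.75 = 3.47×10^-7; Term 2 = ν·Q^9.4·(…)^5.2 = 1.68×10^-7
D = 0.66·(3.47×10^-7 + 1.68×10^-7)^0.04 = 0.3698 m = 370 mm
Check: V = 2.60 m/s, Re = 1.20×10^6, f = 0.01397, h_f = 34.8 m ≈ 36.7 m ✓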